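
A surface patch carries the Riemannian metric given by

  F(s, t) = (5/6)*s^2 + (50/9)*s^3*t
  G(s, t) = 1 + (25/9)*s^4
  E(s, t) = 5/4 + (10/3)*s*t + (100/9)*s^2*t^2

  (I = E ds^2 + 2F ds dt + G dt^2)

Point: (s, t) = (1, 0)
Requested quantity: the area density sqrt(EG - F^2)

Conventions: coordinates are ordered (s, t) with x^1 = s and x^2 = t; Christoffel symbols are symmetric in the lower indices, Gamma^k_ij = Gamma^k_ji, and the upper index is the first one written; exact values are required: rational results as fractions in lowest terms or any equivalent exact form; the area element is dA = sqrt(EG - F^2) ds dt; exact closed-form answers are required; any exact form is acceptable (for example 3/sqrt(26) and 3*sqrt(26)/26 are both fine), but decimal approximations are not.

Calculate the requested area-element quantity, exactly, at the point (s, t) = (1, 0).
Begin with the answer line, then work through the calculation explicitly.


Answer: sqrt(EG - F^2) = sqrt(145)/6

E = 5/4, F = 5/6, G = 34/9; EG - F^2 = 145/36


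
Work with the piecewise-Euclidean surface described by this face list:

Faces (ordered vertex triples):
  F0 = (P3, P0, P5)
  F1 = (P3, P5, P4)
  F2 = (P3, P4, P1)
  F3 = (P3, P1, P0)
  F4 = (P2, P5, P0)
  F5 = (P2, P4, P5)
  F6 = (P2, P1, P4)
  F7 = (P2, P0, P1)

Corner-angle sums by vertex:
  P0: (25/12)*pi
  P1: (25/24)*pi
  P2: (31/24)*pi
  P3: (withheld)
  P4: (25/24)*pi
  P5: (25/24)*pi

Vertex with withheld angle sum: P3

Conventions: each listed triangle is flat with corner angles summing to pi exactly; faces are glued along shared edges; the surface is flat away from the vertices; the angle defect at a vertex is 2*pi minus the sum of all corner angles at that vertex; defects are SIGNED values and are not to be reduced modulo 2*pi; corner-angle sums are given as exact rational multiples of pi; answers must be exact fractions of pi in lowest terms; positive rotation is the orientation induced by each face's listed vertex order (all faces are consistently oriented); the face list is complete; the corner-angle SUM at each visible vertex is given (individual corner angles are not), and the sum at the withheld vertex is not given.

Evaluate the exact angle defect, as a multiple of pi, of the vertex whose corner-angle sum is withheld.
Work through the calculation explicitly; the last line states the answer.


V = 6, E = 12, F = 8; chi = V - E + F = 2
Gauss-Bonnet: total defect = 2*pi*chi = 4*pi; visible defects sum to (7/2)*pi

Answer: defect(P3) = pi/2


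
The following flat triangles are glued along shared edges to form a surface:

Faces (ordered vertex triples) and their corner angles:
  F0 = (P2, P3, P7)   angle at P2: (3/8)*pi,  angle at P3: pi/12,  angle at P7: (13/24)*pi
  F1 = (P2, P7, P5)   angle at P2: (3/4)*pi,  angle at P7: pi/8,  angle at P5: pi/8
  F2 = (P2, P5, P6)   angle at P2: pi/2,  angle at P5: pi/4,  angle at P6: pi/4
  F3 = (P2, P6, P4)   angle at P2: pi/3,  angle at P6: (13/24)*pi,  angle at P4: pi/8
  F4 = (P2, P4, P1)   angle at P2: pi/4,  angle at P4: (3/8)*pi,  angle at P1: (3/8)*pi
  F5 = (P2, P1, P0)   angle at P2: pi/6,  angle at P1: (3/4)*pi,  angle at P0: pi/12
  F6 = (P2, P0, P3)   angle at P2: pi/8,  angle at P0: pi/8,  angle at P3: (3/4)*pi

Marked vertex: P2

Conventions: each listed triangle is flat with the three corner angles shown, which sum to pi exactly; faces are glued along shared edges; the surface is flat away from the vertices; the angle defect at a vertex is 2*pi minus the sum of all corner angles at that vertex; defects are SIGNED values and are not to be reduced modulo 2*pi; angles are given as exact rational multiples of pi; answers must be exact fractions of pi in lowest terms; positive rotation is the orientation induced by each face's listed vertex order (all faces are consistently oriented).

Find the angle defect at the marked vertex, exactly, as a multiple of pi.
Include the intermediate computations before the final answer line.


Sum of corner angles at P2: (5/2)*pi
defect = 2*pi - (5/2)*pi

Answer: defect(P2) = -pi/2


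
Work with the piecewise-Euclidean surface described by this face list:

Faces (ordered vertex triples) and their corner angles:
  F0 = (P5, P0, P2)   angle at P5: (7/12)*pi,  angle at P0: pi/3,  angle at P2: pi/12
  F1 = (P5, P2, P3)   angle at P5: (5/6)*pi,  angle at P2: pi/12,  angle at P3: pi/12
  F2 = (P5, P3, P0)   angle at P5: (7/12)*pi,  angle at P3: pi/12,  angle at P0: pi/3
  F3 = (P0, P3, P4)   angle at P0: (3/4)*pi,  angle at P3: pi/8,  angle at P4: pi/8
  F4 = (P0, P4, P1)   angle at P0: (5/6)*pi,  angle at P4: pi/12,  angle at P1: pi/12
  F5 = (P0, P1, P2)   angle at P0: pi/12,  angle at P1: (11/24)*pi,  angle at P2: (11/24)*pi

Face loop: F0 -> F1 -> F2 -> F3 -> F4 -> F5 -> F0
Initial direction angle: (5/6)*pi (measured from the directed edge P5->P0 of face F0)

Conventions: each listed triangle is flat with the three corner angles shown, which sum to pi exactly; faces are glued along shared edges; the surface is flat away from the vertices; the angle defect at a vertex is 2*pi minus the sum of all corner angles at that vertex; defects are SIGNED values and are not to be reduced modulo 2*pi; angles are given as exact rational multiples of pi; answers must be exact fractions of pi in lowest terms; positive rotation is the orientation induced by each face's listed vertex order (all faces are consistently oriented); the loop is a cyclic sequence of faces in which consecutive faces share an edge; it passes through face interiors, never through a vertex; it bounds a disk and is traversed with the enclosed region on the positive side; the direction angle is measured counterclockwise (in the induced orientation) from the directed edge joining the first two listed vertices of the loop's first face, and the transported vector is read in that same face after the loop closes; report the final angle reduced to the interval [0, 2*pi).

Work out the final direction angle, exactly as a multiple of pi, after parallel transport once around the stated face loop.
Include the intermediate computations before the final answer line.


enclosed vertex P0: corner angles sum to (7/3)*pi, defect = 2*pi - (7/3)*pi = -pi/3
enclosed vertex P5: corner angles sum to 2*pi, defect = 2*pi - 2*pi = 0
transport around the loop rotates by the sum of enclosed defects; add to the initial angle mod 2*pi
final angle = (5/6)*pi - pi/3 = pi/2 (mod 2*pi)

Answer: final direction angle = pi/2


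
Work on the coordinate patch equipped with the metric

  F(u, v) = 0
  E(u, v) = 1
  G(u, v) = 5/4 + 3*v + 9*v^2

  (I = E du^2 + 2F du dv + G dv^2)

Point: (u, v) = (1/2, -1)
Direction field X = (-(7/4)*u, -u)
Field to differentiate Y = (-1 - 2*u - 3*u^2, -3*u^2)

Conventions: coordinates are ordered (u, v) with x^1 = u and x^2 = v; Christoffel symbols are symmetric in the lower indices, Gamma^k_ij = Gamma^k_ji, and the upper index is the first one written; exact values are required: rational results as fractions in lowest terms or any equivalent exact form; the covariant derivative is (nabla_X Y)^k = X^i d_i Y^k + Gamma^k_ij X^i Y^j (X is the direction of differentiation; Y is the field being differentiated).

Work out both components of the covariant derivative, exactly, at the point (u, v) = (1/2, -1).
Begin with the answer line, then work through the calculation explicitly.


Answer: (nabla_X Y)^u = 35/8, (nabla_X Y)^v = 519/232

E = 1, F = 0, G = 29/4 at the point
E_u = 0, E_v = 0, F_u = 0, F_v = 0, G_u = 0, G_v = -15
EG - F^2 = 29/4;  g^inv = (4/29) * [[29/4, 0], [0, 1]]
first-kind symbols [ij,l] = (1/2)(d_i g_jl + d_j g_il - d_l g_ij): [uu,u] = E_u/2 = 0, [uu,v] = F_u - E_v/2 = 0, [uv,u] = E_v/2 = 0, [uv,v] = G_u/2 = 0, [vv,u] = F_v - G_u/2 = 0, [vv,v] = G_v/2 = -15/2
Gamma^u_ij = (G*[ij,u] - F*[ij,v])/(EG - F^2), Gamma^v_ij = (E*[ij,v] - F*[ij,u])/(EG - F^2)
Gamma_uuu = 0, Gamma_uuv = 0, Gamma_uvv = 0, Gamma_vuu = 0, Gamma_vuv = 0, Gamma_vvv = -30/29
X = (-7/8, -1/2), Y = (-11/4, -3/4) at the point


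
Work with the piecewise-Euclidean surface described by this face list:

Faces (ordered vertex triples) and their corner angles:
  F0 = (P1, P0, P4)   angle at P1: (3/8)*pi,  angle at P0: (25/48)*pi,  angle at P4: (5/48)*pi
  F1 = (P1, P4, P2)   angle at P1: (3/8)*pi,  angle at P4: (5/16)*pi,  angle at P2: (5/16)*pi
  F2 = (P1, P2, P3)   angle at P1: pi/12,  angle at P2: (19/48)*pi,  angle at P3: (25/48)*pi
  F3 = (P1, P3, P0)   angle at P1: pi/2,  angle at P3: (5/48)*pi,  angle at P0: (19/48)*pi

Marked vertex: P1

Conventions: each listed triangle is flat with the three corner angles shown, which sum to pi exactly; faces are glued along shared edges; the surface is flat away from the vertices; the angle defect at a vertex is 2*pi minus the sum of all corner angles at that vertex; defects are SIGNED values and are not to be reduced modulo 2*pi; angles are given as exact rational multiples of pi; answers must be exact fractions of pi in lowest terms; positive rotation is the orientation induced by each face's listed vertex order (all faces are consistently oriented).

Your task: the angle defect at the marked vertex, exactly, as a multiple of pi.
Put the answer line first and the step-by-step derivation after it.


Answer: defect(P1) = (2/3)*pi

Sum of corner angles at P1: (4/3)*pi
defect = 2*pi - (4/3)*pi


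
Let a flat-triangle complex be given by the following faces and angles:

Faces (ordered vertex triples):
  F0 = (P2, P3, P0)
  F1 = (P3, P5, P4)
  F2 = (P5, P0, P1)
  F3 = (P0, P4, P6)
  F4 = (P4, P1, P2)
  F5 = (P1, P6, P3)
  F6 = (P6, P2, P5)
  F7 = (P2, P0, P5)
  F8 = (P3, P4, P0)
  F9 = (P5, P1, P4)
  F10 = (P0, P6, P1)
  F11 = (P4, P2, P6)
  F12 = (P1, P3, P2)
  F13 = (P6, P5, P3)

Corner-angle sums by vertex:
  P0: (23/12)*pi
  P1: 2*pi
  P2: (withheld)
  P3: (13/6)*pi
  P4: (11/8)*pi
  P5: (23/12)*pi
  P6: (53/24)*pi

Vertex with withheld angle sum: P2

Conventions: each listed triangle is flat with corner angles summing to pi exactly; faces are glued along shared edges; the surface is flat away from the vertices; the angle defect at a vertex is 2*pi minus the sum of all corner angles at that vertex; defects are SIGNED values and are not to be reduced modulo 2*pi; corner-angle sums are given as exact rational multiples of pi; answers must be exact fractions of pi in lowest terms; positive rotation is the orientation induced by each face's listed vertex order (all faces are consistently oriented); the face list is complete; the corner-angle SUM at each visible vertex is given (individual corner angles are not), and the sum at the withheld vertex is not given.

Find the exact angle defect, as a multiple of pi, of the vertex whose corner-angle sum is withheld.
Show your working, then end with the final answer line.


V = 7, E = 21, F = 14; chi = V - E + F = 0
Gauss-Bonnet: total defect = 2*pi*chi = 0; visible defects sum to (5/12)*pi

Answer: defect(P2) = (-5/12)*pi


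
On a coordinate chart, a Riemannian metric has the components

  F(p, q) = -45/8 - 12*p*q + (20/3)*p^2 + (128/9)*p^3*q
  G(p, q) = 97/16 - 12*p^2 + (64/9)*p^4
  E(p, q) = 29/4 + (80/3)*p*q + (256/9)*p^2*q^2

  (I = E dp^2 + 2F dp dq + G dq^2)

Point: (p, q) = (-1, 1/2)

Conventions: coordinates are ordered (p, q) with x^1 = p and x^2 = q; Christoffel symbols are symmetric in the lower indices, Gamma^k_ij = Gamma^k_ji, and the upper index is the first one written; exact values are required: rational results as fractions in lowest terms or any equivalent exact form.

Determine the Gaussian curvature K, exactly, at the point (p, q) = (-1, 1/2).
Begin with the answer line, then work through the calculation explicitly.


Answer: K = -589824/29929

E = 37/36, F = -5/72, G = 169/144, EG - F^2 = 173/144 at the point
E_p = -8/9, E_q = 16/9, F_p = 2, F_q = -20/9, G_p = -40/9, G_q = 0
E_qq = 512/9, F_pq = 92/3, G_pp = 184/3
Brioschi: K = (det M1 - det M2) / (EG - F^2)^2 with the standard first/second-derivative matrices M1, M2.
M1 = [[-E_qq/2 + F_pq - G_pp/2, E_p/2, F_p - E_q/2], [F_q - G_p/2, E, F], [G_q/2, F, G]] = [[-256/9, -4/9, 10/9], [0, 37/36, -5/72], [0, -5/72, 169/144]]; det M1 = -2768/81
M2 = [[0, E_q/2, G_p/2], [E_q/2, E, F], [G_p/2, F, G]] = [[0, 8/9, -20/9], [8/9, 37/36, -5/72], [-20/9, -5/72, 169/144]]; det M2 = -464/81
det M1 - det M2 = -256/9; K = -256/9 / (173/144)^2 = -589824/29929


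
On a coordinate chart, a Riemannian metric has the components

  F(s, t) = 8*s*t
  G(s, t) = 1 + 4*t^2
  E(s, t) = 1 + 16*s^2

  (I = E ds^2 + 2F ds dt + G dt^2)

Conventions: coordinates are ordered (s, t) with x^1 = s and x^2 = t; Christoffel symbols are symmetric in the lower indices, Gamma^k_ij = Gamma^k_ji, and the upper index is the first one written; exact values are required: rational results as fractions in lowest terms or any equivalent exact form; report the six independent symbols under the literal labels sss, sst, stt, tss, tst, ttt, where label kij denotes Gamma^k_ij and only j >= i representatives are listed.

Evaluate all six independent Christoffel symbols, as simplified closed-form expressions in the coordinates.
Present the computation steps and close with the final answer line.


E = 1 + 16*s^2; F = 8*s*t; G = 1 + 4*t^2
Gamma^k_ij = (1/2) g^{kl} (d_i g_jl + d_j g_il - d_l g_ij), with g^inv = (1/(EG-F^2)) [[G, -F], [-F, E]]
first partials: E_s = 32*s, E_t = 0, F_s = 8*t, F_t = 8*s, G_s = 0, G_t = 8*t
D = EG - F^2 = 1 + 4*t^2 + 16*s^2
expanded: Gamma^s_ss = (G E_s - 2F F_s + F E_t)/(2D), Gamma^s_st = (G E_t - F G_s)/(2D), Gamma^s_tt = (2G F_t - G G_s - F G_t)/(2D), Gamma^t_ss = (2E F_s - E E_t - F E_s)/(2D), Gamma^t_st = (E G_s - F E_t)/(2D), Gamma^t_tt = (E G_t - 2F F_t + F G_s)/(2D); substitute and cancel common factors

Answer: Gamma_sss = 16*s/(16*s^2 + 4*t^2 + 1), Gamma_sst = 0, Gamma_stt = 8*s/(16*s^2 + 4*t^2 + 1), Gamma_tss = 8*t/(16*s^2 + 4*t^2 + 1), Gamma_tst = 0, Gamma_ttt = 4*t/(16*s^2 + 4*t^2 + 1)


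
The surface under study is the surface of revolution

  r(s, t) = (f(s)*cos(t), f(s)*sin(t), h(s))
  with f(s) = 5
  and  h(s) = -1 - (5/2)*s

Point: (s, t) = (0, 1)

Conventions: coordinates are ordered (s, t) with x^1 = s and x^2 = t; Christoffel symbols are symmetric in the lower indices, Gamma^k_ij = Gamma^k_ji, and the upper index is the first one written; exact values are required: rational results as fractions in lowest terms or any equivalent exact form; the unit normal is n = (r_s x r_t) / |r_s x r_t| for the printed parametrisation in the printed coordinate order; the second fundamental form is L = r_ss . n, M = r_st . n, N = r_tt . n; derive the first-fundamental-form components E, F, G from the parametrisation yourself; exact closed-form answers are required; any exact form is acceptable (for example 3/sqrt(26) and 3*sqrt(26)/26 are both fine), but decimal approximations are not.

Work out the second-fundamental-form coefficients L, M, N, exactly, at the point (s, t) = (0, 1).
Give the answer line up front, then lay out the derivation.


Answer: L = 0, M = 0, N = -5

f = 5, f' = 0, f'' = 0, h' = -5/2, h'' = 0
E = 25/4, F = 0, G = 25; answer radicand W^2 = 25/4
unnormalised second-form numerators: l = 0, m = 0, n = -25/2; L = l/sqrt(25/4), and similarly M = m/sqrt(W^2), N = n/sqrt(W^2)


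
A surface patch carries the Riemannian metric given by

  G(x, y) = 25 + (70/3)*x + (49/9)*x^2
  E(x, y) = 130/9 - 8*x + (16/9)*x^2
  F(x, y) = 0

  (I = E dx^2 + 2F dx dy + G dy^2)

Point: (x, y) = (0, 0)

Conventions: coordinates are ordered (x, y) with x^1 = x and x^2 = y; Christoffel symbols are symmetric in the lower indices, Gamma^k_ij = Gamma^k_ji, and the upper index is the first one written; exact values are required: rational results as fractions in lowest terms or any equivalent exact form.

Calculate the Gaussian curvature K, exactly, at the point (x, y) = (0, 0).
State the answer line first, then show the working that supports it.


Answer: K = -189/21125

E = 130/9, F = 0, G = 25, EG - F^2 = 3250/9 at the point
E_x = -8, E_y = 0, F_x = 0, F_y = 0, G_x = 70/3, G_y = 0
E_yy = 0, F_xy = 0, G_xx = 98/9
Brioschi: K = (det M1 - det M2) / (EG - F^2)^2 with the standard first/second-derivative matrices M1, M2.
M1 = [[-E_yy/2 + F_xy - G_xx/2, E_x/2, F_x - E_y/2], [F_y - G_x/2, E, F], [G_y/2, F, G]] = [[-49/9, -4, 0], [-35/3, 130/9, 0], [0, 0, 25]]; det M1 = -253750/81
M2 = [[0, E_y/2, G_x/2], [E_y/2, E, F], [G_x/2, F, G]] = [[0, 0, 35/3], [0, 130/9, 0], [35/3, 0, 25]]; det M2 = -159250/81
det M1 - det M2 = -3500/3; K = -3500/3 / (3250/9)^2 = -189/21125


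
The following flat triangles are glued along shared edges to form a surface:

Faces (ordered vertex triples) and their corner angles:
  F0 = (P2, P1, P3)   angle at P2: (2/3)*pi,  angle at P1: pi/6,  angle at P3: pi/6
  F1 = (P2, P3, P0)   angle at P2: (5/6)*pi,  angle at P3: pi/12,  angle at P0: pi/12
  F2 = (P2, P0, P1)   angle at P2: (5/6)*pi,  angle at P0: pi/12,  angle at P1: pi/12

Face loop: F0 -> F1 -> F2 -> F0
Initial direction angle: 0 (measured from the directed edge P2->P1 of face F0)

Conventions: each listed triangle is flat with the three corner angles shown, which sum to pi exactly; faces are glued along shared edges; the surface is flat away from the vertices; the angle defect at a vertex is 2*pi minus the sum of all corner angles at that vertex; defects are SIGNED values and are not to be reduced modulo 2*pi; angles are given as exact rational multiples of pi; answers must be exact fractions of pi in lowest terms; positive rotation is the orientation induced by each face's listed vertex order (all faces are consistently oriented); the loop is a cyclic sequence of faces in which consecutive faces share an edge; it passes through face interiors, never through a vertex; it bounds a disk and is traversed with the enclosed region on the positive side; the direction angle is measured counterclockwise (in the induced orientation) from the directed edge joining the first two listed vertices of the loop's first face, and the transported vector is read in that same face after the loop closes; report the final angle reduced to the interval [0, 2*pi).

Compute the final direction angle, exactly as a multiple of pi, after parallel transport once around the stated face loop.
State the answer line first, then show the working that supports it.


Answer: final direction angle = (5/3)*pi

enclosed vertex P2: corner angles sum to (7/3)*pi, defect = 2*pi - (7/3)*pi = -pi/3
holonomy = initial angle + sum of enclosed defects (mod 2*pi), positive in the induced orientation
final angle = 0 - pi/3 = (5/3)*pi (mod 2*pi)


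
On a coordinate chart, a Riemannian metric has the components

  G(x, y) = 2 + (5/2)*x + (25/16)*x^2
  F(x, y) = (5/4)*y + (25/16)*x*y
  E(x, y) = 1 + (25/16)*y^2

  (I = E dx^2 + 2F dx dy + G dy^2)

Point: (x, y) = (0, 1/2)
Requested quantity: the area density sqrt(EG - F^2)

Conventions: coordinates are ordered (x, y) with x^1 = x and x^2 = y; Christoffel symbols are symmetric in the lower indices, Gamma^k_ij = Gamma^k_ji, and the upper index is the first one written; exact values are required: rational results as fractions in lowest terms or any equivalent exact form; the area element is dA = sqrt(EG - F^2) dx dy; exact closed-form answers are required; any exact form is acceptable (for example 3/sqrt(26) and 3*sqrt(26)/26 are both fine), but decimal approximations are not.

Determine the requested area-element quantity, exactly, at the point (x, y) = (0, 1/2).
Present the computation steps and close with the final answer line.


E = 89/64, F = 5/8, G = 2; EG - F^2 = 153/64

Answer: sqrt(EG - F^2) = 3*sqrt(17)/8


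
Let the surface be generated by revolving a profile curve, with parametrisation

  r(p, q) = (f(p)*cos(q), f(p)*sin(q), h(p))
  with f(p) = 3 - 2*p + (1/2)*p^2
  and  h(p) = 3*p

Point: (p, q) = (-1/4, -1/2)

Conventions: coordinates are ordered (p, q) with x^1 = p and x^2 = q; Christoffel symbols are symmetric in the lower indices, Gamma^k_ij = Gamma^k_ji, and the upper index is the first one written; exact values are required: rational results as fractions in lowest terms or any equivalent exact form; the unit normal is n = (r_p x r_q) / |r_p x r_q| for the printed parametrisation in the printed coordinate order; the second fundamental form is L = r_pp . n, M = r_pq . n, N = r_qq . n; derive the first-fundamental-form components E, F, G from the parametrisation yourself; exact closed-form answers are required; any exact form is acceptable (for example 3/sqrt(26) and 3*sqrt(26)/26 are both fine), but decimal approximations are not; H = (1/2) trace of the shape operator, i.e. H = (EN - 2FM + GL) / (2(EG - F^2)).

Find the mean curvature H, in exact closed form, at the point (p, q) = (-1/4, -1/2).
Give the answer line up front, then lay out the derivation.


Answer: H = 10784/127125

f = 113/32, f' = -9/4, f'' = 1, h' = 3, h'' = 0
E = 225/16, F = 0, G = 12769/1024; answer radicand W^2 = 225/16
unnormalised second-form numerators: l = -3, m = 0, n = 339/32; L = l/sqrt(225/16), and similarly M = m/sqrt(W^2), N = n/sqrt(W^2)
H = (E*n - 2*F*m + G*l) / (2*(EG - F^2)*sqrt(W^2)); E*n - 2*F*m + G*l = 114243/1024, EG - F^2 = 2873025/16384, so H = (2696/8475)/sqrt(225/16)


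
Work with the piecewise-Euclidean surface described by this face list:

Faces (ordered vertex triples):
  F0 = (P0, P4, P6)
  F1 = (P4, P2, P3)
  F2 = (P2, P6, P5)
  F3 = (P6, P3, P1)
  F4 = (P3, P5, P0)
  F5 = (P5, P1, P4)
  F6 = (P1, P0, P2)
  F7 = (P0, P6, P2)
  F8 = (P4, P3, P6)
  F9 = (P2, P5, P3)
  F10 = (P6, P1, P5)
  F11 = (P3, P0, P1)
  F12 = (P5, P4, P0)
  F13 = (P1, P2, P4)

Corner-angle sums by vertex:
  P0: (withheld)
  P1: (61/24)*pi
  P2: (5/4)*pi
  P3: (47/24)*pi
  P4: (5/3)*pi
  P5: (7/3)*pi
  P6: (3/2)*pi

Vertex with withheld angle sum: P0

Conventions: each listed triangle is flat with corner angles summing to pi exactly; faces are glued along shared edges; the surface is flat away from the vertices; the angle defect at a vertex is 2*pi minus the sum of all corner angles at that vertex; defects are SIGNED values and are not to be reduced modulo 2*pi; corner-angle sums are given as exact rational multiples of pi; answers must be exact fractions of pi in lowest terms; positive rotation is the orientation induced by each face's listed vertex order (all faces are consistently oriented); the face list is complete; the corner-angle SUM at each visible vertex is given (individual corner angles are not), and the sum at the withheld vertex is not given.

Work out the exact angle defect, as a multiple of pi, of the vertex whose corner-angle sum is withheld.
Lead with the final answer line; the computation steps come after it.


Answer: defect(P0) = (-3/4)*pi

V = 7, E = 21, F = 14; chi = V - E + F = 0
Gauss-Bonnet: total defect = 2*pi*chi = 0; visible defects sum to (3/4)*pi


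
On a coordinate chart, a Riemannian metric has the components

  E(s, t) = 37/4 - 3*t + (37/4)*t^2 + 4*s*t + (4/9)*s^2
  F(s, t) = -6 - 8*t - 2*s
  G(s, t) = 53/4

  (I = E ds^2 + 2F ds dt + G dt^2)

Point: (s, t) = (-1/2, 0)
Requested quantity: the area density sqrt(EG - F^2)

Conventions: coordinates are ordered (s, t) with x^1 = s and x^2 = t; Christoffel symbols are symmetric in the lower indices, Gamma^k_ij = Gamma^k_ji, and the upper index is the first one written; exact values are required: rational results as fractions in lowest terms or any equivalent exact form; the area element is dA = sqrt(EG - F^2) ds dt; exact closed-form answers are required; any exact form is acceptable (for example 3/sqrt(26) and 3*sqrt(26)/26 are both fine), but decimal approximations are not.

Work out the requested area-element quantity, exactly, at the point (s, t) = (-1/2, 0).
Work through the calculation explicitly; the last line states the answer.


E = 337/36, F = -5, G = 53/4; EG - F^2 = 14261/144

Answer: sqrt(EG - F^2) = sqrt(14261)/12


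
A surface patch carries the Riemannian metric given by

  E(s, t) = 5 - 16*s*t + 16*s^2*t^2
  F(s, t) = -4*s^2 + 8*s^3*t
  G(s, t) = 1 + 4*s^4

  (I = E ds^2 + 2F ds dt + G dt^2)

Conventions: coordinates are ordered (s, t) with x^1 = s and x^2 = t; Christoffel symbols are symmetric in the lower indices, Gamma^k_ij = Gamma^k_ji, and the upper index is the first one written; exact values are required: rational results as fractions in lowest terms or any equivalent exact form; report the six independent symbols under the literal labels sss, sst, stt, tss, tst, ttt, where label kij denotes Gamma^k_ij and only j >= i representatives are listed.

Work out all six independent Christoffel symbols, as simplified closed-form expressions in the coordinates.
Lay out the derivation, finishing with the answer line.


E = 5 - 16*s*t + 16*s^2*t^2; F = -4*s^2 + 8*s^3*t; G = 1 + 4*s^4
Gamma^k_ij = (1/2) g^{kl} (d_i g_jl + d_j g_il - d_l g_ij), with g^inv = (1/(EG-F^2)) [[G, -F], [-F, E]]
first partials: E_s = -16*t + 32*s*t^2, E_t = -16*s + 32*s^2*t, F_s = -8*s + 24*s^2*t, F_t = 8*s^3, G_s = 16*s^3, G_t = 0
D = EG - F^2 = 5 - 16*s*t + 16*s^2*t^2 + 4*s^4
expanded: Gamma^s_ss = (G E_s - 2F F_s + F E_t)/(2D), Gamma^s_st = (G E_t - F G_s)/(2D), Gamma^s_tt = (2G F_t - G G_s - F G_t)/(2D), Gamma^t_ss = (2E F_s - E E_t - F E_s)/(2D), Gamma^t_st = (E G_s - F E_t)/(2D), Gamma^t_tt = (E G_t - 2F F_t + F G_s)/(2D); substitute and cancel common factors

Answer: Gamma_sss = (16*s*t^2 - 8*t)/(4*s^4 + 16*s^2*t^2 - 16*s*t + 5), Gamma_sst = (16*s^2*t - 8*s)/(4*s^4 + 16*s^2*t^2 - 16*s*t + 5), Gamma_stt = 0, Gamma_tss = 8*s^2*t/(4*s^4 + 16*s^2*t^2 - 16*s*t + 5), Gamma_tst = 8*s^3/(4*s^4 + 16*s^2*t^2 - 16*s*t + 5), Gamma_ttt = 0


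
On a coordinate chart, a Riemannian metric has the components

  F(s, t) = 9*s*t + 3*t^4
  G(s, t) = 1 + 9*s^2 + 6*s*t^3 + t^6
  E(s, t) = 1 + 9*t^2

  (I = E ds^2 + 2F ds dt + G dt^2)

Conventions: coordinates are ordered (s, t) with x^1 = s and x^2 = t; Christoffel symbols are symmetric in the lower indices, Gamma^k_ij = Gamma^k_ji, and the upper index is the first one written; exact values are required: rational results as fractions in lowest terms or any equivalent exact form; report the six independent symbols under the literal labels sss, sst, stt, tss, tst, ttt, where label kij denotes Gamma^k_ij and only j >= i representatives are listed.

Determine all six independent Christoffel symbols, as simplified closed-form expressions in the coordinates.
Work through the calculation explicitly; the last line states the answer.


E = 1 + 9*t^2; F = 9*s*t + 3*t^4; G = 1 + 9*s^2 + 6*s*t^3 + t^6
Gamma^k_ij = (1/2) g^{kl} (d_i g_jl + d_j g_il - d_l g_ij), with g^inv = (1/(EG-F^2)) [[G, -F], [-F, E]]
first partials: E_s = 0, E_t = 18*t, F_s = 9*t, F_t = 9*s + 12*t^3, G_s = 18*s + 6*t^3, G_t = 18*s*t^2 + 6*t^5
D = EG - F^2 = 1 + 9*t^2 + 9*s^2 + 6*s*t^3 + t^6
expanded: Gamma^s_ss = (G E_s - 2F F_s + F E_t)/(2D), Gamma^s_st = (G E_t - F G_s)/(2D), Gamma^s_tt = (2G F_t - G G_s - F G_t)/(2D), Gamma^t_ss = (2E F_s - E E_t - F E_s)/(2D), Gamma^t_st = (E G_s - F E_t)/(2D), Gamma^t_tt = (E G_t - 2F F_t + F G_s)/(2D); substitute and cancel common factors

Answer: Gamma_sss = 0, Gamma_sst = 9*t/(9*s^2 + 6*s*t^3 + t^6 + 9*t^2 + 1), Gamma_stt = 9*t^3/(9*s^2 + 6*s*t^3 + t^6 + 9*t^2 + 1), Gamma_tss = 0, Gamma_tst = (9*s + 3*t^3)/(9*s^2 + 6*s*t^3 + t^6 + 9*t^2 + 1), Gamma_ttt = (9*s*t^2 + 3*t^5)/(9*s^2 + 6*s*t^3 + t^6 + 9*t^2 + 1)


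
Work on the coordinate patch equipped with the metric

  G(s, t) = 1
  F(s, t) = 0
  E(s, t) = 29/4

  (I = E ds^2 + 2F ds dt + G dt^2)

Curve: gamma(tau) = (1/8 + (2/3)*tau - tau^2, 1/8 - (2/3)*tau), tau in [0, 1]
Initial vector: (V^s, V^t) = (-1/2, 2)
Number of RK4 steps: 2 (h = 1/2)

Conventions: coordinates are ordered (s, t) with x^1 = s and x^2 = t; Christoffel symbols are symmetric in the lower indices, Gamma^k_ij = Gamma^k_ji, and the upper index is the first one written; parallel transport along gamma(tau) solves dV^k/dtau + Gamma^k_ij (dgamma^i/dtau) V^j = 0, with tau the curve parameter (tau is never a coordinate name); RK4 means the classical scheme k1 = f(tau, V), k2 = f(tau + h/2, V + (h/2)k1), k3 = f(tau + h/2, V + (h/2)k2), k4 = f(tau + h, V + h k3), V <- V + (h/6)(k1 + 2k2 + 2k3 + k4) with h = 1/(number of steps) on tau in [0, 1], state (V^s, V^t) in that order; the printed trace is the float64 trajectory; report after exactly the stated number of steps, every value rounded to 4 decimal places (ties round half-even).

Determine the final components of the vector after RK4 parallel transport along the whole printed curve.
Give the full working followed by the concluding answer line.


gamma'(tau) = (2/3 - 2*tau, -2/3); f(tau, V)^k = -Gamma^k_ij(gamma(tau)) gamma'^i(tau) V^j; h = 1/2; intermediate values shown to 6 dp
curve data and Christoffel symbols at the stage parameters:
  tau = 0.000000: gamma = (0.125000, 0.125000), gamma' = (0.666667, -0.666667); Gamma_sss = 0.000000, Gamma_sst = 0.000000, Gamma_stt = 0.000000, Gamma_tss = 0.000000, Gamma_tst = 0.000000, Gamma_ttt = 0.000000
  tau = 0.250000: gamma = (0.229167, -0.041667), gamma' = (0.166667, -0.666667); Gamma_sss = 0.000000, Gamma_sst = 0.000000, Gamma_stt = 0.000000, Gamma_tss = 0.000000, Gamma_tst = 0.000000, Gamma_ttt = 0.000000
  tau = 0.500000: gamma = (0.208333, -0.208333), gamma' = (-0.333333, -0.666667); Gamma_sss = 0.000000, Gamma_sst = 0.000000, Gamma_stt = 0.000000, Gamma_tss = 0.000000, Gamma_tst = 0.000000, Gamma_ttt = 0.000000
  tau = 0.750000: gamma = (0.062500, -0.375000), gamma' = (-0.833333, -0.666667); Gamma_sss = 0.000000, Gamma_sst = 0.000000, Gamma_stt = 0.000000, Gamma_tss = 0.000000, Gamma_tst = 0.000000, Gamma_ttt = 0.000000
  tau = 1.000000: gamma = (-0.208333, -0.541667), gamma' = (-1.333333, -0.666667); Gamma_sss = 0.000000, Gamma_sst = 0.000000, Gamma_stt = 0.000000, Gamma_tss = 0.000000, Gamma_tst = 0.000000, Gamma_ttt = 0.000000
step 0: V^s = -0.5000, V^t = 2.0000
step 1: k1 = (0.000000, 0.000000), k2 = (0.000000, 0.000000), k3 = (0.000000, 0.000000), k4 = (0.000000, 0.000000); V <- V + (h/6)(k1 + 2k2 + 2k3 + k4): V^s = -0.5000, V^t = 2.0000
step 2: k1 = (0.000000, 0.000000), k2 = (0.000000, 0.000000), k3 = (0.000000, 0.000000), k4 = (0.000000, 0.000000); V <- V + (h/6)(k1 + 2k2 + 2k3 + k4): V^s = -0.5000, V^t = 2.0000

Answer: V^s = -0.5000, V^t = 2.0000


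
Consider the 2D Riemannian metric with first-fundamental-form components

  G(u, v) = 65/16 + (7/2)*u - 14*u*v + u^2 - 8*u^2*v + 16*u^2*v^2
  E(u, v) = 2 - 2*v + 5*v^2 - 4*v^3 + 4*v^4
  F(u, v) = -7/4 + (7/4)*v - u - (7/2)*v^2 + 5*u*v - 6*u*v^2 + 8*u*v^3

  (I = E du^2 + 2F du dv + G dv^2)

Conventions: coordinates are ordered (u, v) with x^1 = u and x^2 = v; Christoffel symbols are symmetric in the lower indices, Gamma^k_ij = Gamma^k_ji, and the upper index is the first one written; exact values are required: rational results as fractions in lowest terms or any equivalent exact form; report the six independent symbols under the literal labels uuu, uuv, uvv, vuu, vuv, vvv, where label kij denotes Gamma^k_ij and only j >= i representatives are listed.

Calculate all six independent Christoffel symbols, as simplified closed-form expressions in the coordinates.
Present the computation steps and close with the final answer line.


E = 2 - 2*v + 5*v^2 - 4*v^3 + 4*v^4; F = -7/4 + (7/4)*v - u - (7/2)*v^2 + 5*u*v - 6*u*v^2 + 8*u*v^3; G = 65/16 + (7/2)*u - 14*u*v + u^2 - 8*u^2*v + 16*u^2*v^2
Gamma^k_ij = (1/2) g^{kl} (d_i g_jl + d_j g_il - d_l g_ij), with g^inv = (1/(EG-F^2)) [[G, -F], [-F, E]]
first partials: E_u = 0, E_v = -2 + 10*v - 12*v^2 + 16*v^3, F_u = -1 + 5*v - 6*v^2 + 8*v^3, F_v = 7/4 - 7*v + 5*u - 12*u*v + 24*u*v^2, G_u = 7/2 - 14*v + 2*u - 16*u*v + 32*u*v^2, G_v = -14*u - 8*u^2 + 32*u^2*v
D = EG - F^2 = 81/16 - 2*v + (7/2)*u + 5*v^2 - 14*u*v + u^2 - 4*v^3 - 8*u^2*v + 4*v^4 + 16*u^2*v^2
expanded: Gamma^u_uu = (G E_u - 2F F_u + F E_v)/(2D), Gamma^u_uv = (G E_v - F G_u)/(2D), Gamma^u_vv = (2G F_v - G G_u - F G_v)/(2D), Gamma^v_uu = (2E F_u - E E_v - F E_u)/(2D), Gamma^v_uv = (E G_u - F E_v)/(2D), Gamma^v_vv = (E G_v - 2F F_v + F G_u)/(2D); substitute and cancel common factors

Answer: Gamma_uuu = 0, Gamma_uuv = (128*v^3 - 96*v^2 + 80*v - 16)/(256*u^2*v^2 - 128*u^2*v + 16*u^2 - 224*u*v + 56*u + 64*v^4 - 64*v^3 + 80*v^2 - 32*v + 81), Gamma_uvv = (128*u*v^2 - 64*u*v + 64*u)/(256*u^2*v^2 - 128*u^2*v + 16*u^2 - 224*u*v + 56*u + 64*v^4 - 64*v^3 + 80*v^2 - 32*v + 81), Gamma_vuu = 0, Gamma_vuv = (256*u*v^2 - 128*u*v + 16*u - 112*v + 28)/(256*u^2*v^2 - 128*u^2*v + 16*u^2 - 224*u*v + 56*u + 64*v^4 - 64*v^3 + 80*v^2 - 32*v + 81), Gamma_vvv = (256*u^2*v - 64*u^2 - 112*u)/(256*u^2*v^2 - 128*u^2*v + 16*u^2 - 224*u*v + 56*u + 64*v^4 - 64*v^3 + 80*v^2 - 32*v + 81)


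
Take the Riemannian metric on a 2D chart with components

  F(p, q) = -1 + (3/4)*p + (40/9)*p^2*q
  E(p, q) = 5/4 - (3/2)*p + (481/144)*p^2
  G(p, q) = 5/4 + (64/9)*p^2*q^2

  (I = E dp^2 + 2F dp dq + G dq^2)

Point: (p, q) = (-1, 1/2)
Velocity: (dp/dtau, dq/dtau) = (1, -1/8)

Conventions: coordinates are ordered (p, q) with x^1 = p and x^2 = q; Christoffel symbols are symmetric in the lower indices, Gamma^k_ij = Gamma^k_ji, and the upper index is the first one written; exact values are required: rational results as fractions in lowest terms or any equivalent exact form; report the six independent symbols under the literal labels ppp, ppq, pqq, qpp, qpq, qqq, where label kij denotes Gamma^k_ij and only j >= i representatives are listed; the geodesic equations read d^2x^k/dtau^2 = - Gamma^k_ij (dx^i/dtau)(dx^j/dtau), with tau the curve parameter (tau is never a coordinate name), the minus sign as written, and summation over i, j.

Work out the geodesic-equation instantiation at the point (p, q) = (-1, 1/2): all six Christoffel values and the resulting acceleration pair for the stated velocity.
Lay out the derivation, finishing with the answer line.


E = 877/144, F = 17/36, G = 109/36 at the point
E_p = -589/72, E_q = 0, F_p = -133/36, F_q = 40/9, G_p = -32/9, G_q = 64/9
EG - F^2 = 10493/576;  g^inv = (576/10493) * [[109/36, -17/36], [-17/36, 877/144]]
first-kind symbols [ij,l] = (1/2)(d_i g_jl + d_j g_il - d_l g_ij): [pp,p] = E_p/2 = -589/144, [pp,q] = F_p - E_q/2 = -133/36, [pq,p] = E_q/2 = 0, [pq,q] = G_p/2 = -16/9, [qq,p] = F_q - G_p/2 = 56/9, [qq,q] = G_q/2 = 32/9
Gamma^p_ij = (G*[ij,p] - F*[ij,q])/(EG - F^2), Gamma^q_ij = (E*[ij,q] - F*[ij,p])/(EG - F^2)
Gamma_ppp = -55157/94437, Gamma_ppq = 4352/94437, Gamma_pqq = 88960/94437, Gamma_qpp = -106628/94437, Gamma_qpq = -56128/94437, Gamma_qqq = 97024/94437
d^2p/dtau^2 = -(Gamma_ppp*(1)^2 + 2*Gamma_ppq*(1)*(-1/8) + Gamma_pqq*(-1/8)^2) = 6095/10493
d^2q/dtau^2 = -(Gamma_qpp*(1)^2 + 2*Gamma_qpq*(1)*(-1/8) + Gamma_qqq*(-1/8)^2) = 10120/10493

Answer: Gamma_ppp = -55157/94437, Gamma_ppq = 4352/94437, Gamma_pqq = 88960/94437, Gamma_qpp = -106628/94437, Gamma_qpq = -56128/94437, Gamma_qqq = 97024/94437; accelerations (d^2p/dtau^2, d^2q/dtau^2) = (6095/10493, 10120/10493)


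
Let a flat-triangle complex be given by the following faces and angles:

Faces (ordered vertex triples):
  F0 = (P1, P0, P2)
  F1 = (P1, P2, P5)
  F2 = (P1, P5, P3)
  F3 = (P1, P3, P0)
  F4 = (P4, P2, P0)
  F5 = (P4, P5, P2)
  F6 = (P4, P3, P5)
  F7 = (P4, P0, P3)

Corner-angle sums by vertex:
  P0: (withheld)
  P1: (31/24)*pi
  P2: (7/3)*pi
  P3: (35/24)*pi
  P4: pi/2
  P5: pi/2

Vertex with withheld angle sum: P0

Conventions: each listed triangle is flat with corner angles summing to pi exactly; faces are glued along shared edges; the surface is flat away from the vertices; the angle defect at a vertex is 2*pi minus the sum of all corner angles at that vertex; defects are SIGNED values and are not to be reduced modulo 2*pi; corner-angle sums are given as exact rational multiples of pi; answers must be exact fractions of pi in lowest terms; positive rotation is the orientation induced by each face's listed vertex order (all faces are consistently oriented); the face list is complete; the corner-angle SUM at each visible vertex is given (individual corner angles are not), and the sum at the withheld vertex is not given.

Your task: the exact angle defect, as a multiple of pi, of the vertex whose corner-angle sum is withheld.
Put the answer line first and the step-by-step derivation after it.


Answer: defect(P0) = pi/12

V = 6, E = 12, F = 8; chi = V - E + F = 2
Gauss-Bonnet: total defect = 2*pi*chi = 4*pi; visible defects sum to (47/12)*pi


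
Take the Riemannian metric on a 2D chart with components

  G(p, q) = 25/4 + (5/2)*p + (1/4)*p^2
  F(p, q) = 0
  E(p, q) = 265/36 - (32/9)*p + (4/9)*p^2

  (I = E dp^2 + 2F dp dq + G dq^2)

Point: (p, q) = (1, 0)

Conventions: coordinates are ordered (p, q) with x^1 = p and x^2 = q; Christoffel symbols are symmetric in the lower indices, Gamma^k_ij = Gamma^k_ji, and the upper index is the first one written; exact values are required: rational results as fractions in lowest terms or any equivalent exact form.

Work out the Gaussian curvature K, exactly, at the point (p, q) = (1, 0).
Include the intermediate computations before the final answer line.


E = 17/4, F = 0, G = 9, EG - F^2 = 153/4 at the point
E_p = -8/3, E_q = 0, F_p = 0, F_q = 0, G_p = 3, G_q = 0
E_qq = 0, F_pq = 0, G_pp = 1/2
Using the Brioschi determinant formula for K from the metric derivatives:
M1 = [[-E_qq/2 + F_pq - G_pp/2, E_p/2, F_p - E_q/2], [F_q - G_p/2, E, F], [G_q/2, F, G]] = [[-1/4, -4/3, 0], [-3/2, 17/4, 0], [0, 0, 9]]; det M1 = -441/16
M2 = [[0, E_q/2, G_p/2], [E_q/2, E, F], [G_p/2, F, G]] = [[0, 0, 3/2], [0, 17/4, 0], [3/2, 0, 9]]; det M2 = -153/16
det M1 - det M2 = -18; K = -18 / (153/4)^2 = -32/2601

Answer: K = -32/2601


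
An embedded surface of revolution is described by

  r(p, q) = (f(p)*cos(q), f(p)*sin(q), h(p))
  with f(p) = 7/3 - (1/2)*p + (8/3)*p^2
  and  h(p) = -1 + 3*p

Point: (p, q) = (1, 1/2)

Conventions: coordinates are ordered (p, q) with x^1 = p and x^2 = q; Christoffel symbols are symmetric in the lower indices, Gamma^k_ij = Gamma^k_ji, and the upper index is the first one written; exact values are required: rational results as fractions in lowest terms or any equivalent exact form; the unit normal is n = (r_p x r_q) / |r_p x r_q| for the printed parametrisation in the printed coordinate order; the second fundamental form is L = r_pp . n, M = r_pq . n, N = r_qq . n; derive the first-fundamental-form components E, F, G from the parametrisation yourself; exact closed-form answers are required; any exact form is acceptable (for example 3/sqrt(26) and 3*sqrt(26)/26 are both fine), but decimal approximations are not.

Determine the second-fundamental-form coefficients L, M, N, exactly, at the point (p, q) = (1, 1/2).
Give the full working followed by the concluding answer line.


f = 9/2, f' = 29/6, f'' = 16/3, h' = 3, h'' = 0
E = 1165/36, F = 0, G = 81/4; answer radicand W^2 = 1165/36
unnormalised second-form numerators: l = -16, m = 0, n = 27/2; L = l/sqrt(1165/36), and similarly M = m/sqrt(W^2), N = n/sqrt(W^2)

Answer: L = -96*sqrt(1165)/1165, M = 0, N = 81*sqrt(1165)/1165


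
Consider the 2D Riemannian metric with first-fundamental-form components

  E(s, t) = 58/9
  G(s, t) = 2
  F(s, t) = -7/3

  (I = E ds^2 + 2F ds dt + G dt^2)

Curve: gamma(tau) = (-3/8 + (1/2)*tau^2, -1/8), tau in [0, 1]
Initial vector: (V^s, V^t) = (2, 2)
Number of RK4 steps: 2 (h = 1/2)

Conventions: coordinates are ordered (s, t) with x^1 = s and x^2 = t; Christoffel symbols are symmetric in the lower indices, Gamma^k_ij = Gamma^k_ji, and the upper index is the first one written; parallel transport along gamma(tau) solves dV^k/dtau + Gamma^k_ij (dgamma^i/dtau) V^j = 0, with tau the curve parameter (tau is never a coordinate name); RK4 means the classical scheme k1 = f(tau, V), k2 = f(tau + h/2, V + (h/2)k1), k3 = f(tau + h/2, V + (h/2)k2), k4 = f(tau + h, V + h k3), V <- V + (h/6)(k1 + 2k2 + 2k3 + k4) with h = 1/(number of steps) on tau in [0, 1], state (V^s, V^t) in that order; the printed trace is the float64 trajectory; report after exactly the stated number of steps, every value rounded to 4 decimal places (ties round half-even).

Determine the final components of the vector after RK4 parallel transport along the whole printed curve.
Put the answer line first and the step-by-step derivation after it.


Answer: V^s = 2.0000, V^t = 2.0000

gamma'(tau) = (tau, 0); f(tau, V)^k = -Gamma^k_ij(gamma(tau)) gamma'^i(tau) V^j; h = 1/2; intermediate values shown to 6 dp
curve data and Christoffel symbols at the stage parameters:
  tau = 0.000000: gamma = (-0.375000, -0.125000), gamma' = (0.000000, 0.000000); Gamma_sss = 0.000000, Gamma_sst = 0.000000, Gamma_stt = 0.000000, Gamma_tss = 0.000000, Gamma_tst = 0.000000, Gamma_ttt = 0.000000
  tau = 0.250000: gamma = (-0.343750, -0.125000), gamma' = (0.250000, 0.000000); Gamma_sss = 0.000000, Gamma_sst = 0.000000, Gamma_stt = 0.000000, Gamma_tss = 0.000000, Gamma_tst = 0.000000, Gamma_ttt = 0.000000
  tau = 0.500000: gamma = (-0.250000, -0.125000), gamma' = (0.500000, 0.000000); Gamma_sss = 0.000000, Gamma_sst = 0.000000, Gamma_stt = 0.000000, Gamma_tss = 0.000000, Gamma_tst = 0.000000, Gamma_ttt = 0.000000
  tau = 0.750000: gamma = (-0.093750, -0.125000), gamma' = (0.750000, 0.000000); Gamma_sss = 0.000000, Gamma_sst = 0.000000, Gamma_stt = 0.000000, Gamma_tss = 0.000000, Gamma_tst = 0.000000, Gamma_ttt = 0.000000
  tau = 1.000000: gamma = (0.125000, -0.125000), gamma' = (1.000000, 0.000000); Gamma_sss = 0.000000, Gamma_sst = 0.000000, Gamma_stt = 0.000000, Gamma_tss = 0.000000, Gamma_tst = 0.000000, Gamma_ttt = 0.000000
step 0: V^s = 2.0000, V^t = 2.0000
step 1: k1 = (0.000000, 0.000000), k2 = (0.000000, 0.000000), k3 = (0.000000, 0.000000), k4 = (0.000000, 0.000000); V <- V + (h/6)(k1 + 2k2 + 2k3 + k4): V^s = 2.0000, V^t = 2.0000
step 2: k1 = (0.000000, 0.000000), k2 = (0.000000, 0.000000), k3 = (0.000000, 0.000000), k4 = (0.000000, 0.000000); V <- V + (h/6)(k1 + 2k2 + 2k3 + k4): V^s = 2.0000, V^t = 2.0000
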